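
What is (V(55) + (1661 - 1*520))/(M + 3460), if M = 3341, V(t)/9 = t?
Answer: 1636/6801 ≈ 0.24055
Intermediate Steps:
V(t) = 9*t
(V(55) + (1661 - 1*520))/(M + 3460) = (9*55 + (1661 - 1*520))/(3341 + 3460) = (495 + (1661 - 520))/6801 = (495 + 1141)*(1/6801) = 1636*(1/6801) = 1636/6801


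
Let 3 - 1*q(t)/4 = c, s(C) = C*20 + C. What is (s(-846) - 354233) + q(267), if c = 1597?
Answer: -378375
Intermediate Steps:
s(C) = 21*C (s(C) = 20*C + C = 21*C)
q(t) = -6376 (q(t) = 12 - 4*1597 = 12 - 6388 = -6376)
(s(-846) - 354233) + q(267) = (21*(-846) - 354233) - 6376 = (-17766 - 354233) - 6376 = -371999 - 6376 = -378375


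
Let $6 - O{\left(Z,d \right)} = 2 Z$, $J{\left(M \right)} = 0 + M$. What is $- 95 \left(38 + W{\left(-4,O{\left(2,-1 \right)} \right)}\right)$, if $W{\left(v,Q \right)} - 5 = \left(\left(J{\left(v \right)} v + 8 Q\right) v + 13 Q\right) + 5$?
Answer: $5130$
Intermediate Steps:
$J{\left(M \right)} = M$
$O{\left(Z,d \right)} = 6 - 2 Z$
$W{\left(v,Q \right)} = 10 + 13 Q + v \left(v^{2} + 8 Q\right)$ ($W{\left(v,Q \right)} = 5 + \left(\left(\left(v v + 8 Q\right) v + 13 Q\right) + 5\right) = 5 + \left(\left(\left(v^{2} + 8 Q\right) v + 13 Q\right) + 5\right) = 5 + \left(\left(v \left(v^{2} + 8 Q\right) + 13 Q\right) + 5\right) = 5 + \left(\left(13 Q + v \left(v^{2} + 8 Q\right)\right) + 5\right) = 5 + \left(5 + 13 Q + v \left(v^{2} + 8 Q\right)\right) = 10 + 13 Q + v \left(v^{2} + 8 Q\right)$)
$- 95 \left(38 + W{\left(-4,O{\left(2,-1 \right)} \right)}\right) = - 95 \left(38 + \left(10 + \left(-4\right)^{3} + 13 \left(6 - 4\right) + 8 \left(6 - 4\right) \left(-4\right)\right)\right) = - 95 \left(38 + \left(10 - 64 + 13 \left(6 - 4\right) + 8 \left(6 - 4\right) \left(-4\right)\right)\right) = - 95 \left(38 + \left(10 - 64 + 13 \cdot 2 + 8 \cdot 2 \left(-4\right)\right)\right) = - 95 \left(38 + \left(10 - 64 + 26 - 64\right)\right) = - 95 \left(38 - 92\right) = \left(-95\right) \left(-54\right) = 5130$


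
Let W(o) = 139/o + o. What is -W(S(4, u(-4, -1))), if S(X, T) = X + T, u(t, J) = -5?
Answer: 140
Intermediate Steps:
S(X, T) = T + X
W(o) = o + 139/o
-W(S(4, u(-4, -1))) = -((-5 + 4) + 139/(-5 + 4)) = -(-1 + 139/(-1)) = -(-1 + 139*(-1)) = -(-1 - 139) = -1*(-140) = 140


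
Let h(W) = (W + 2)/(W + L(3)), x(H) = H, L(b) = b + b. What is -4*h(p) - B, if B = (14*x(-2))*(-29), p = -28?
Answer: -8984/11 ≈ -816.73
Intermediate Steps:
L(b) = 2*b
h(W) = (2 + W)/(6 + W) (h(W) = (W + 2)/(W + 2*3) = (2 + W)/(W + 6) = (2 + W)/(6 + W))
B = 812 (B = (14*(-2))*(-29) = -28*(-29) = 812)
-4*h(p) - B = -4*(2 - 28)/(6 - 28) - 1*812 = -4*(-26)/(-22) - 812 = -(-2)*(-26)/11 - 812 = -4*13/11 - 812 = -52/11 - 812 = -8984/11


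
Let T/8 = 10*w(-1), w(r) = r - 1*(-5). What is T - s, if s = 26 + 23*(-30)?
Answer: 984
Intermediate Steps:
w(r) = 5 + r (w(r) = r + 5 = 5 + r)
s = -664 (s = 26 - 690 = -664)
T = 320 (T = 8*(10*(5 - 1)) = 8*(10*4) = 8*40 = 320)
T - s = 320 - 1*(-664) = 320 + 664 = 984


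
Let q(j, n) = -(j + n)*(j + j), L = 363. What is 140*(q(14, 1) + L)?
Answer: -7980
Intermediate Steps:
q(j, n) = -2*j*(j + n) (q(j, n) = -(j + n)*2*j = -2*j*(j + n))
140*(q(14, 1) + L) = 140*(-2*14*(14 + 1) + 363) = 140*(-2*14*15 + 363) = 140*(-420 + 363) = 140*(-57) = -7980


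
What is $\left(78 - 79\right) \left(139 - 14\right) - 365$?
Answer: $-490$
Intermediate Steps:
$\left(78 - 79\right) \left(139 - 14\right) - 365 = \left(-1\right) 125 - 365 = -125 - 365 = -490$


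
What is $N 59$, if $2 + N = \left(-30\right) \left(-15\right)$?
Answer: $26432$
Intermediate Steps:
$N = 448$ ($N = -2 - -450 = -2 + 450 = 448$)
$N 59 = 448 \cdot 59 = 26432$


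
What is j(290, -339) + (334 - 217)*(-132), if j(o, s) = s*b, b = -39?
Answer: -2223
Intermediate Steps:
j(o, s) = -39*s (j(o, s) = s*(-39) = -39*s)
j(290, -339) + (334 - 217)*(-132) = -39*(-339) + (334 - 217)*(-132) = 13221 + 117*(-132) = 13221 - 15444 = -2223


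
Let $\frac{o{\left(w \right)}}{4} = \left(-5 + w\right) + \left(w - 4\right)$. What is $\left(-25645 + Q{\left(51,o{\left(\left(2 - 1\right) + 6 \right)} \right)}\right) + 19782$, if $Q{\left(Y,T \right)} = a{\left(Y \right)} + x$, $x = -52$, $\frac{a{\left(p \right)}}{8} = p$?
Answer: $-5507$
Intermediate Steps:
$a{\left(p \right)} = 8 p$
$o{\left(w \right)} = -36 + 8 w$ ($o{\left(w \right)} = 4 \left(\left(-5 + w\right) + \left(w - 4\right)\right) = 4 \left(\left(-5 + w\right) + \left(-4 + w\right)\right) = 4 \left(-9 + 2 w\right) = -36 + 8 w$)
$Q{\left(Y,T \right)} = -52 + 8 Y$ ($Q{\left(Y,T \right)} = 8 Y - 52 = -52 + 8 Y$)
$\left(-25645 + Q{\left(51,o{\left(\left(2 - 1\right) + 6 \right)} \right)}\right) + 19782 = \left(-25645 + \left(-52 + 8 \cdot 51\right)\right) + 19782 = \left(-25645 + \left(-52 + 408\right)\right) + 19782 = \left(-25645 + 356\right) + 19782 = -25289 + 19782 = -5507$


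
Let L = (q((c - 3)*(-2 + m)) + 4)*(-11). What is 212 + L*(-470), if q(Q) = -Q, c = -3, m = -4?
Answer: -165228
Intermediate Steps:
L = 352 (L = (-(-3 - 3)*(-2 - 4) + 4)*(-11) = (-(-6)*(-6) + 4)*(-11) = (-1*36 + 4)*(-11) = (-36 + 4)*(-11) = -32*(-11) = 352)
212 + L*(-470) = 212 + 352*(-470) = 212 - 165440 = -165228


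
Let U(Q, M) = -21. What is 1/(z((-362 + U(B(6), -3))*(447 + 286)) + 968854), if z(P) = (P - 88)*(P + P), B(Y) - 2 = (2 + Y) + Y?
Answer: 1/157679151160 ≈ 6.3420e-12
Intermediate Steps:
B(Y) = 4 + 2*Y (B(Y) = 2 + ((2 + Y) + Y) = 2 + (2 + 2*Y) = 4 + 2*Y)
z(P) = 2*P*(-88 + P) (z(P) = (-88 + P)*(2*P) = 2*P*(-88 + P))
1/(z((-362 + U(B(6), -3))*(447 + 286)) + 968854) = 1/(2*((-362 - 21)*(447 + 286))*(-88 + (-362 - 21)*(447 + 286)) + 968854) = 1/(2*(-383*733)*(-88 - 383*733) + 968854) = 1/(2*(-280739)*(-88 - 280739) + 968854) = 1/(2*(-280739)*(-280827) + 968854) = 1/(157678182306 + 968854) = 1/157679151160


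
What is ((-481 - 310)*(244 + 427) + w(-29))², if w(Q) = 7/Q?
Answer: 236916003589776/841 ≈ 2.8171e+11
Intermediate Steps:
((-481 - 310)*(244 + 427) + w(-29))² = ((-481 - 310)*(244 + 427) + 7/(-29))² = (-791*671 + 7*(-1/29))² = (-530761 - 7/29)² = (-15392076/29)² = 236916003589776/841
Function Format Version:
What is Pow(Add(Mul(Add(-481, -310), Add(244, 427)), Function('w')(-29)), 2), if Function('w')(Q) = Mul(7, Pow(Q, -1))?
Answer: Rational(236916003589776, 841) ≈ 2.8171e+11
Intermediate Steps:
Pow(Add(Mul(Add(-481, -310), Add(244, 427)), Function('w')(-29)), 2) = Pow(Add(Mul(Add(-481, -310), Add(244, 427)), Mul(7, Pow(-29, -1))), 2) = Pow(Add(Mul(-791, 671), Mul(7, Rational(-1, 29))), 2) = Pow(Add(-530761, Rational(-7, 29)), 2) = Pow(Rational(-15392076, 29), 2) = Rational(236916003589776, 841)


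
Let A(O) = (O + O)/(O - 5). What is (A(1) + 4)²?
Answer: 49/4 ≈ 12.250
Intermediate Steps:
A(O) = 2*O/(-5 + O) (A(O) = (2*O)/(-5 + O) = 2*O/(-5 + O))
(A(1) + 4)² = (2*1/(-5 + 1) + 4)² = (2*1/(-4) + 4)² = (2*1*(-¼) + 4)² = (-½ + 4)² = (7/2)² = 49/4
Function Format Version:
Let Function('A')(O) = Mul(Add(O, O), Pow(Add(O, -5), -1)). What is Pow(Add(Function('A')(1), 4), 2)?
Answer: Rational(49, 4) ≈ 12.250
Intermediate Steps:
Function('A')(O) = Mul(2, O, Pow(Add(-5, O), -1)) (Function('A')(O) = Mul(Mul(2, O), Pow(Add(-5, O), -1)) = Mul(2, O, Pow(Add(-5, O), -1)))
Pow(Add(Function('A')(1), 4), 2) = Pow(Add(Mul(2, 1, Pow(Add(-5, 1), -1)), 4), 2) = Pow(Add(Mul(2, 1, Pow(-4, -1)), 4), 2) = Pow(Add(Mul(2, 1, Rational(-1, 4)), 4), 2) = Pow(Add(Rational(-1, 2), 4), 2) = Pow(Rational(7, 2), 2) = Rational(49, 4)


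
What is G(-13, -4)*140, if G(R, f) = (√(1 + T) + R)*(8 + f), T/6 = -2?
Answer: -7280 + 560*I*√11 ≈ -7280.0 + 1857.3*I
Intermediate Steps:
T = -12 (T = 6*(-2) = -12)
G(R, f) = (8 + f)*(R + I*√11) (G(R, f) = (√(1 - 12) + R)*(8 + f) = (√(-11) + R)*(8 + f) = (I*√11 + R)*(8 + f) = (R + I*√11)*(8 + f) = (8 + f)*(R + I*√11))
G(-13, -4)*140 = (8*(-13) - 13*(-4) + 8*I*√11 + I*(-4)*√11)*140 = (-104 + 52 + 8*I*√11 - 4*I*√11)*140 = (-52 + 4*I*√11)*140 = -7280 + 560*I*√11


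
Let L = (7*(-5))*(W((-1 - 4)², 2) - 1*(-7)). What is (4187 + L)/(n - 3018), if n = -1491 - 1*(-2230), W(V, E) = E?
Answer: -3872/2279 ≈ -1.6990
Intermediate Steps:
L = -315 (L = (7*(-5))*(2 - 1*(-7)) = -35*(2 + 7) = -35*9 = -315)
n = 739 (n = -1491 + 2230 = 739)
(4187 + L)/(n - 3018) = (4187 - 315)/(739 - 3018) = 3872/(-2279) = 3872*(-1/2279) = -3872/2279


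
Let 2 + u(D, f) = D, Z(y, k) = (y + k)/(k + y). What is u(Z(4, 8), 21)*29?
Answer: -29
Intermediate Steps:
Z(y, k) = 1 (Z(y, k) = (k + y)/(k + y) = 1)
u(D, f) = -2 + D
u(Z(4, 8), 21)*29 = (-2 + 1)*29 = -1*29 = -29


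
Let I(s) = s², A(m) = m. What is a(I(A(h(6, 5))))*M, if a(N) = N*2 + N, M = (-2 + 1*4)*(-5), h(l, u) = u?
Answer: -750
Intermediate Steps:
M = -10 (M = (-2 + 4)*(-5) = 2*(-5) = -10)
a(N) = 3*N (a(N) = 2*N + N = 3*N)
a(I(A(h(6, 5))))*M = (3*5²)*(-10) = (3*25)*(-10) = 75*(-10) = -750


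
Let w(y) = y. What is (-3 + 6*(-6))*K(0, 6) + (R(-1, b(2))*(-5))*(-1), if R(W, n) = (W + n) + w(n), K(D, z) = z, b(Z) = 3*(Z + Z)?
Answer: -119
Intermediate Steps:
b(Z) = 6*Z (b(Z) = 3*(2*Z) = 6*Z)
R(W, n) = W + 2*n (R(W, n) = (W + n) + n = W + 2*n)
(-3 + 6*(-6))*K(0, 6) + (R(-1, b(2))*(-5))*(-1) = (-3 + 6*(-6))*6 + ((-1 + 2*(6*2))*(-5))*(-1) = (-3 - 36)*6 + ((-1 + 2*12)*(-5))*(-1) = -39*6 + ((-1 + 24)*(-5))*(-1) = -234 + (23*(-5))*(-1) = -234 - 115*(-1) = -234 + 115 = -119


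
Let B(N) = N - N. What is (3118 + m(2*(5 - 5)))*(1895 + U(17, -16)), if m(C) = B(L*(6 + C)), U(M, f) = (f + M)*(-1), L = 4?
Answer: 5905492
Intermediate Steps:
U(M, f) = -M - f (U(M, f) = (M + f)*(-1) = -M - f)
B(N) = 0
m(C) = 0
(3118 + m(2*(5 - 5)))*(1895 + U(17, -16)) = (3118 + 0)*(1895 + (-1*17 - 1*(-16))) = 3118*(1895 + (-17 + 16)) = 3118*(1895 - 1) = 3118*1894 = 5905492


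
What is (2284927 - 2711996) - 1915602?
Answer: -2342671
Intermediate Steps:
(2284927 - 2711996) - 1915602 = -427069 - 1915602 = -2342671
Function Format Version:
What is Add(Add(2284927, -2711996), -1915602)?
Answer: -2342671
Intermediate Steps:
Add(Add(2284927, -2711996), -1915602) = Add(-427069, -1915602) = -2342671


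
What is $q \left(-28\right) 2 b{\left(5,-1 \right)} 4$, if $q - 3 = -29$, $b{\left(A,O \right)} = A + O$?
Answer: $23296$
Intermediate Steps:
$q = -26$ ($q = 3 - 29 = -26$)
$q \left(-28\right) 2 b{\left(5,-1 \right)} 4 = \left(-26\right) \left(-28\right) 2 \left(5 - 1\right) 4 = 728 \cdot 2 \cdot 4 \cdot 4 = 728 \cdot 8 \cdot 4 = 728 \cdot 32 = 23296$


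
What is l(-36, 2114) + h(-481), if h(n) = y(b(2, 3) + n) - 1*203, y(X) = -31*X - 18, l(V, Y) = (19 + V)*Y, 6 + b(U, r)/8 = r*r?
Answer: -21992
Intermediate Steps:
b(U, r) = -48 + 8*r² (b(U, r) = -48 + 8*(r*r) = -48 + 8*r²)
l(V, Y) = Y*(19 + V)
y(X) = -18 - 31*X
h(n) = -965 - 31*n (h(n) = (-18 - 31*((-48 + 8*3²) + n)) - 1*203 = (-18 - 31*((-48 + 8*9) + n)) - 203 = (-18 - 31*((-48 + 72) + n)) - 203 = (-18 - 31*(24 + n)) - 203 = (-18 + (-744 - 31*n)) - 203 = (-762 - 31*n) - 203 = -965 - 31*n)
l(-36, 2114) + h(-481) = 2114*(19 - 36) + (-965 - 31*(-481)) = 2114*(-17) + (-965 + 14911) = -35938 + 13946 = -21992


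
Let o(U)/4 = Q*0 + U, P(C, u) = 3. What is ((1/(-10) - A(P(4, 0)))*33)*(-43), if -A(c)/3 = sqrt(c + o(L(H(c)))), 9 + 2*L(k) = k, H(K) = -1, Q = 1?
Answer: 1419/10 - 4257*I*sqrt(17) ≈ 141.9 - 17552.0*I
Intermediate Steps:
L(k) = -9/2 + k/2
o(U) = 4*U (o(U) = 4*(1*0 + U) = 4*(0 + U) = 4*U)
A(c) = -3*sqrt(-20 + c) (A(c) = -3*sqrt(c + 4*(-9/2 + (1/2)*(-1))) = -3*sqrt(c + 4*(-9/2 - 1/2)) = -3*sqrt(c + 4*(-5)) = -3*sqrt(c - 20) = -3*sqrt(-20 + c))
((1/(-10) - A(P(4, 0)))*33)*(-43) = ((1/(-10) - (-3)*sqrt(-20 + 3))*33)*(-43) = ((-1/10 - (-3)*sqrt(-17))*33)*(-43) = ((-1/10 - (-3)*I*sqrt(17))*33)*(-43) = ((-1/10 + 3*I*sqrt(17))*33)*(-43) = (-33/10 + 99*I*sqrt(17))*(-43) = 1419/10 - 4257*I*sqrt(17)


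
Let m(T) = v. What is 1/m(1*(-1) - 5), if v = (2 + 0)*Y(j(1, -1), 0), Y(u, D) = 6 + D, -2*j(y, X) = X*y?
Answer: 1/12 ≈ 0.083333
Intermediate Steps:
j(y, X) = -X*y/2
v = 12 (v = (2 + 0)*(6 + 0) = 2*6 = 12)
m(T) = 12
1/m(1*(-1) - 5) = 1/12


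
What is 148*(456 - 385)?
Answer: 10508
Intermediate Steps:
148*(456 - 385) = 148*71 = 10508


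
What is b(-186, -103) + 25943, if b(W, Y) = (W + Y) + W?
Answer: 25468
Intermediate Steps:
b(W, Y) = Y + 2*W
b(-186, -103) + 25943 = (-103 + 2*(-186)) + 25943 = (-103 - 372) + 25943 = -475 + 25943 = 25468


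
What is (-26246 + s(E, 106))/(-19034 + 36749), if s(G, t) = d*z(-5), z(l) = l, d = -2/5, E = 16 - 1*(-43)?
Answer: -8748/5905 ≈ -1.4815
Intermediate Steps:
E = 59 (E = 16 + 43 = 59)
d = -⅖ (d = -2*⅕ = -⅖ ≈ -0.40000)
s(G, t) = 2 (s(G, t) = -⅖*(-5) = 2)
(-26246 + s(E, 106))/(-19034 + 36749) = (-26246 + 2)/(-19034 + 36749) = -26244/17715 = -26244*1/17715 = -8748/5905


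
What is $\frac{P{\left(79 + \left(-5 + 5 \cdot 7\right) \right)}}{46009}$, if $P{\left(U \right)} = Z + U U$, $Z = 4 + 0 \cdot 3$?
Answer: $\frac{11885}{46009} \approx 0.25832$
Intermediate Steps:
$Z = 4$ ($Z = 4 + 0 = 4$)
$P{\left(U \right)} = 4 + U^{2}$ ($P{\left(U \right)} = 4 + U U = 4 + U^{2}$)
$\frac{P{\left(79 + \left(-5 + 5 \cdot 7\right) \right)}}{46009} = \frac{4 + \left(79 + \left(-5 + 5 \cdot 7\right)\right)^{2}}{46009} = \left(4 + \left(79 + \left(-5 + 35\right)\right)^{2}\right) \frac{1}{46009} = \left(4 + \left(79 + 30\right)^{2}\right) \frac{1}{46009} = \left(4 + 109^{2}\right) \frac{1}{46009} = \left(4 + 11881\right) \frac{1}{46009} = 11885 \cdot \frac{1}{46009} = \frac{11885}{46009}$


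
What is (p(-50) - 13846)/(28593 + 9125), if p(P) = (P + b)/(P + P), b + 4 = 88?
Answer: -692317/1885900 ≈ -0.36710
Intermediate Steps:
b = 84 (b = -4 + 88 = 84)
p(P) = (84 + P)/(2*P) (p(P) = (P + 84)/(P + P) = (84 + P)/((2*P)) = (84 + P)*(1/(2*P)) = (84 + P)/(2*P))
(p(-50) - 13846)/(28593 + 9125) = ((1/2)*(84 - 50)/(-50) - 13846)/(28593 + 9125) = ((1/2)*(-1/50)*34 - 13846)/37718 = (-17/50 - 13846)*(1/37718) = -692317/50*1/37718 = -692317/1885900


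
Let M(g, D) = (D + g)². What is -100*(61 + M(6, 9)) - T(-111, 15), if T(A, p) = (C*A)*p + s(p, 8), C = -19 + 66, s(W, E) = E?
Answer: 49647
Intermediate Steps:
C = 47
T(A, p) = 8 + 47*A*p (T(A, p) = (47*A)*p + 8 = 47*A*p + 8 = 8 + 47*A*p)
-100*(61 + M(6, 9)) - T(-111, 15) = -100*(61 + (9 + 6)²) - (8 + 47*(-111)*15) = -100*(61 + 15²) - (8 - 78255) = -100*(61 + 225) - 1*(-78247) = -100*286 + 78247 = -28600 + 78247 = 49647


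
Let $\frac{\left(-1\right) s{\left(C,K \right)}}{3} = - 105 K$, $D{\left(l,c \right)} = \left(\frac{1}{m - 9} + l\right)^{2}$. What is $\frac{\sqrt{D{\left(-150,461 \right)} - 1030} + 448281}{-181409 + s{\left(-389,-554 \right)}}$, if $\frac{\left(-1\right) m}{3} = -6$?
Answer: $- \frac{448281}{355919} - \frac{\sqrt{1736371}}{3203271} \approx -1.2599$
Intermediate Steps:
$m = 18$ ($m = \left(-3\right) \left(-6\right) = 18$)
$D{\left(l,c \right)} = \left(\frac{1}{9} + l\right)^{2}$ ($D{\left(l,c \right)} = \left(\frac{1}{18 - 9} + l\right)^{2} = \left(\frac{1}{9} + l\right)^{2}$)
$s{\left(C,K \right)} = 315 K$ ($s{\left(C,K \right)} = - 3 \left(- 105 K\right) = 315 K$)
$\frac{\sqrt{D{\left(-150,461 \right)} - 1030} + 448281}{-181409 + s{\left(-389,-554 \right)}} = \frac{\sqrt{\frac{\left(1 + 9 \left(-150\right)\right)^{2}}{81} - 1030} + 448281}{-181409 + 315 \left(-554\right)} = \frac{\sqrt{\frac{\left(1 - 1350\right)^{2}}{81} - 1030} + 448281}{-181409 - 174510} = \frac{\sqrt{\frac{\left(-1349\right)^{2}}{81} - 1030} + 448281}{-355919} = \left(\sqrt{\frac{1}{81} \cdot 1819801 - 1030} + 448281\right) \left(- \frac{1}{355919}\right) = \left(\sqrt{\frac{1819801}{81} - 1030} + 448281\right) \left(- \frac{1}{355919}\right) = \left(\sqrt{\frac{1736371}{81}} + 448281\right) \left(- \frac{1}{355919}\right) = \left(\frac{\sqrt{1736371}}{9} + 448281\right) \left(- \frac{1}{355919}\right) = \left(448281 + \frac{\sqrt{1736371}}{9}\right) \left(- \frac{1}{355919}\right) = - \frac{448281}{355919} - \frac{\sqrt{1736371}}{3203271}$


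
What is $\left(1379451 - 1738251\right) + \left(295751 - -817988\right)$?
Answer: $754939$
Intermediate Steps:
$\left(1379451 - 1738251\right) + \left(295751 - -817988\right) = -358800 + \left(295751 + 817988\right) = -358800 + 1113739 = 754939$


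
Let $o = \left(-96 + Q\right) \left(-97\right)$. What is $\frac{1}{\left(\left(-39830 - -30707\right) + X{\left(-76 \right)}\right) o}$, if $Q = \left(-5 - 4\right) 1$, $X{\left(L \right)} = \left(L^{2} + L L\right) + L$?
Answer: $\frac{1}{23965305} \approx 4.1727 \cdot 10^{-8}$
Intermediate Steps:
$X{\left(L \right)} = L + 2 L^{2}$ ($X{\left(L \right)} = \left(L^{2} + L^{2}\right) + L = 2 L^{2} + L = L + 2 L^{2}$)
$Q = -9$ ($Q = \left(-9\right) 1 = -9$)
$o = 10185$ ($o = \left(-96 - 9\right) \left(-97\right) = \left(-105\right) \left(-97\right) = 10185$)
$\frac{1}{\left(\left(-39830 - -30707\right) + X{\left(-76 \right)}\right) o} = \frac{1}{\left(\left(-39830 - -30707\right) - 76 \left(1 + 2 \left(-76\right)\right)\right) 10185} = \frac{1}{\left(-39830 + 30707\right) - 76 \left(1 - 152\right)} \frac{1}{10185} = \frac{1}{-9123 - -11476} \cdot \frac{1}{10185} = \frac{1}{-9123 + 11476} \cdot \frac{1}{10185} = \frac{1}{2353} \cdot \frac{1}{10185} = \frac{1}{23965305}$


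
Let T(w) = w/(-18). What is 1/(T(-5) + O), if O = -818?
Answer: -18/14719 ≈ -0.0012229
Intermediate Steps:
T(w) = -w/18 (T(w) = w*(-1/18) = -w/18)
1/(T(-5) + O) = 1/(-1/18*(-5) - 818) = 1/(5/18 - 818) = 1/(-14719/18) = -18/14719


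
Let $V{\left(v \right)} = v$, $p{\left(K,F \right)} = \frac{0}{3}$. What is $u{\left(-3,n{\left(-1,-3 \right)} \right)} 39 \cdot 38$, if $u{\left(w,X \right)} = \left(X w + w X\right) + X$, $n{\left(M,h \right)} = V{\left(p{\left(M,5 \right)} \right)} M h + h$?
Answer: $22230$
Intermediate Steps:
$p{\left(K,F \right)} = 0$ ($p{\left(K,F \right)} = 0 \cdot \frac{1}{3} = 0$)
$n{\left(M,h \right)} = h$ ($n{\left(M,h \right)} = 0 M h + h = 0 h + h = 0 + h = h$)
$u{\left(w,X \right)} = X + 2 X w$ ($u{\left(w,X \right)} = \left(X w + X w\right) + X = 2 X w + X = X + 2 X w$)
$u{\left(-3,n{\left(-1,-3 \right)} \right)} 39 \cdot 38 = - 3 \left(1 + 2 \left(-3\right)\right) 39 \cdot 38 = - 3 \left(1 - 6\right) 39 \cdot 38 = \left(-3\right) \left(-5\right) 39 \cdot 38 = 15 \cdot 39 \cdot 38 = 585 \cdot 38 = 22230$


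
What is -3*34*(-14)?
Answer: 1428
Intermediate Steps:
-3*34*(-14) = -102*(-14) = 1428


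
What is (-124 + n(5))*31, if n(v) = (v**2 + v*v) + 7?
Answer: -2077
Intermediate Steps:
n(v) = 7 + 2*v**2 (n(v) = (v**2 + v**2) + 7 = 2*v**2 + 7 = 7 + 2*v**2)
(-124 + n(5))*31 = (-124 + (7 + 2*5**2))*31 = (-124 + (7 + 2*25))*31 = (-124 + (7 + 50))*31 = (-124 + 57)*31 = -67*31 = -2077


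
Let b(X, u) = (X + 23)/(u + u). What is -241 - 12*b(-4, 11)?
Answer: -2765/11 ≈ -251.36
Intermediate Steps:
b(X, u) = (23 + X)/(2*u) (b(X, u) = (23 + X)/((2*u)) = (23 + X)*(1/(2*u)) = (23 + X)/(2*u))
-241 - 12*b(-4, 11) = -241 - 6*(23 - 4)/11 = -241 - 6*19/11 = -241 - 12*19/22 = -241 - 114/11 = -2765/11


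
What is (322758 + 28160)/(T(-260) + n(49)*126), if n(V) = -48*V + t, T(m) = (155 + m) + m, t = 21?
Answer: -350918/294071 ≈ -1.1933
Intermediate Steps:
T(m) = 155 + 2*m
n(V) = 21 - 48*V (n(V) = -48*V + 21 = 21 - 48*V)
(322758 + 28160)/(T(-260) + n(49)*126) = (322758 + 28160)/((155 + 2*(-260)) + (21 - 48*49)*126) = 350918/((155 - 520) + (21 - 2352)*126) = 350918/(-365 - 2331*126) = 350918/(-365 - 293706) = 350918/(-294071) = 350918*(-1/294071) = -350918/294071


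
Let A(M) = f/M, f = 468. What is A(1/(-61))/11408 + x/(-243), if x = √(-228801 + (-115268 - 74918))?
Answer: -7137/2852 - I*√418987/243 ≈ -2.5025 - 2.6638*I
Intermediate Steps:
A(M) = 468/M
x = I*√418987 (x = √(-228801 - 190186) = √(-418987) = I*√418987 ≈ 647.29*I)
A(1/(-61))/11408 + x/(-243) = (468/(1/(-61)))/11408 + (I*√418987)/(-243) = (468/(-1/61))*(1/11408) + (I*√418987)*(-1/243) = (468*(-61))*(1/11408) - I*√418987/243 = -28548*1/11408 - I*√418987/243 = -7137/2852 - I*√418987/243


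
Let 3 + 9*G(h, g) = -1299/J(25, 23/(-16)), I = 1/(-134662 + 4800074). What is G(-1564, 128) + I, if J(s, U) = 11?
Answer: -690480965/51319532 ≈ -13.455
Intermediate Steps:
I = 1/4665412 ≈ 2.1434e-7
G(h, g) = -148/11 (G(h, g) = -⅓ + (-1299/11)/9 = -⅓ + (-1299*1/11)/9 = -⅓ + (⅑)*(-1299/11) = -⅓ - 433/33 = -148/11)
G(-1564, 128) + I = -148/11 + 1/4665412 = -690480965/51319532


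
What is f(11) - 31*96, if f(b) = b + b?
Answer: -2954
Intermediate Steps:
f(b) = 2*b
f(11) - 31*96 = 2*11 - 31*96 = 22 - 2976 = -2954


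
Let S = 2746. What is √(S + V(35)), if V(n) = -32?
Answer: √2714 ≈ 52.096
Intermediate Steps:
√(S + V(35)) = √(2746 - 32) = √2714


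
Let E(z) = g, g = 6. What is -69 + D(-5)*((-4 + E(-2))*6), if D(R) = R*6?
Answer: -429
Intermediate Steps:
D(R) = 6*R
E(z) = 6
-69 + D(-5)*((-4 + E(-2))*6) = -69 + (6*(-5))*((-4 + 6)*6) = -69 - 60*6 = -69 - 30*12 = -69 - 360 = -429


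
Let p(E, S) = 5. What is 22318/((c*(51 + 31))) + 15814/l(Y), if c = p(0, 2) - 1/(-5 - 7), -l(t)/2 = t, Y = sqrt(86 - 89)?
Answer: 133908/2501 + 7907*I*sqrt(3)/3 ≈ 53.542 + 4565.1*I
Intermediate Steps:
Y = I*sqrt(3) (Y = sqrt(-3) = I*sqrt(3) ≈ 1.732*I)
l(t) = -2*t
c = 61/12 (c = 5 - 1/(-5 - 7) = 5 - 1/(-12) = 5 - 1*(-1/12) = 5 + 1/12 = 61/12 ≈ 5.0833)
22318/((c*(51 + 31))) + 15814/l(Y) = 22318/((61*(51 + 31)/12)) + 15814/((-2*I*sqrt(3))) = 22318/(((61/12)*82)) + 15814/((-2*I*sqrt(3))) = 22318/(2501/6) + 15814*(I*sqrt(3)/6) = 22318*(6/2501) + 7907*I*sqrt(3)/3 = 133908/2501 + 7907*I*sqrt(3)/3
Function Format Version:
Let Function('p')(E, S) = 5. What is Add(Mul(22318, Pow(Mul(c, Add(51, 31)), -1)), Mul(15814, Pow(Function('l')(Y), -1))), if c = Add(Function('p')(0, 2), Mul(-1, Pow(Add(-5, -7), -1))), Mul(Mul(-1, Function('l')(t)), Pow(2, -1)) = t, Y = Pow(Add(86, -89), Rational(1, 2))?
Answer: Add(Rational(133908, 2501), Mul(Rational(7907, 3), I, Pow(3, Rational(1, 2)))) ≈ Add(53.542, Mul(4565.1, I))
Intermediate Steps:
Y = Mul(I, Pow(3, Rational(1, 2))) (Y = Pow(-3, Rational(1, 2)) = Mul(I, Pow(3, Rational(1, 2))) ≈ Mul(1.7320, I))
Function('l')(t) = Mul(-2, t)
c = Rational(61, 12) (c = Add(5, Mul(-1, Pow(Add(-5, -7), -1))) = Add(5, Mul(-1, Pow(-12, -1))) = Add(5, Mul(-1, Rational(-1, 12))) = Add(5, Rational(1, 12)) = Rational(61, 12) ≈ 5.0833)
Add(Mul(22318, Pow(Mul(c, Add(51, 31)), -1)), Mul(15814, Pow(Function('l')(Y), -1))) = Add(Mul(22318, Pow(Mul(Rational(61, 12), Add(51, 31)), -1)), Mul(15814, Pow(Mul(-2, Mul(I, Pow(3, Rational(1, 2)))), -1))) = Add(Mul(22318, Pow(Mul(Rational(61, 12), 82), -1)), Mul(15814, Pow(Mul(-2, I, Pow(3, Rational(1, 2))), -1))) = Add(Mul(22318, Pow(Rational(2501, 6), -1)), Mul(15814, Mul(Rational(1, 6), I, Pow(3, Rational(1, 2))))) = Add(Mul(22318, Rational(6, 2501)), Mul(Rational(7907, 3), I, Pow(3, Rational(1, 2)))) = Add(Rational(133908, 2501), Mul(Rational(7907, 3), I, Pow(3, Rational(1, 2))))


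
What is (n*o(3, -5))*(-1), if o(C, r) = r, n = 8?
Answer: 40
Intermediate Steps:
(n*o(3, -5))*(-1) = (8*(-5))*(-1) = -40*(-1) = 40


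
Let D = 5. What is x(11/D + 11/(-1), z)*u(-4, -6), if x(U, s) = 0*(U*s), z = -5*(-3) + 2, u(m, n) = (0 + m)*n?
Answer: 0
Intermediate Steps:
u(m, n) = m*n
z = 17 (z = 15 + 2 = 17)
x(U, s) = 0
x(11/D + 11/(-1), z)*u(-4, -6) = 0*(-4*(-6)) = 0*24 = 0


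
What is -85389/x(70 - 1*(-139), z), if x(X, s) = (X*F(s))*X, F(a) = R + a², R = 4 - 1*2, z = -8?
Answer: -28463/960982 ≈ -0.029619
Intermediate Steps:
R = 2 (R = 4 - 2 = 2)
F(a) = 2 + a²
x(X, s) = X²*(2 + s²) (x(X, s) = (X*(2 + s²))*X = X²*(2 + s²))
-85389/x(70 - 1*(-139), z) = -85389*1/((2 + (-8)²)*(70 - 1*(-139))²) = -85389*1/((2 + 64)*(70 + 139)²) = -85389/(209²*66) = -85389/(43681*66) = -85389/2882946 = -85389*1/2882946 = -28463/960982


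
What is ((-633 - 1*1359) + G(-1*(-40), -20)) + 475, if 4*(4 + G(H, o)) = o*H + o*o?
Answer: -1621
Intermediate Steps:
G(H, o) = -4 + o²/4 + H*o/4 (G(H, o) = -4 + (o*H + o*o)/4 = -4 + (H*o + o²)/4 = -4 + (o² + H*o)/4 = -4 + (o²/4 + H*o/4) = -4 + o²/4 + H*o/4)
((-633 - 1*1359) + G(-1*(-40), -20)) + 475 = ((-633 - 1*1359) + (-4 + (¼)*(-20)² + (¼)*(-1*(-40))*(-20))) + 475 = ((-633 - 1359) + (-4 + (¼)*400 + (¼)*40*(-20))) + 475 = (-1992 + (-4 + 100 - 200)) + 475 = (-1992 - 104) + 475 = -2096 + 475 = -1621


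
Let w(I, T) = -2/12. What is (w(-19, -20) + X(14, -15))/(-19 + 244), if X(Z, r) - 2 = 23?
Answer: 149/1350 ≈ 0.11037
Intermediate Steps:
X(Z, r) = 25 (X(Z, r) = 2 + 23 = 25)
w(I, T) = -⅙ (w(I, T) = -2*1/12 = -⅙)
(w(-19, -20) + X(14, -15))/(-19 + 244) = (-⅙ + 25)/(-19 + 244) = (149/6)/225 = (149/6)*(1/225) = 149/1350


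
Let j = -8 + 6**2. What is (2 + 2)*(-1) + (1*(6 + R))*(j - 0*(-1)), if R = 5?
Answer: 304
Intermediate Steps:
j = 28 (j = -8 + 36 = 28)
(2 + 2)*(-1) + (1*(6 + R))*(j - 0*(-1)) = (2 + 2)*(-1) + (1*(6 + 5))*(28 - 0*(-1)) = 4*(-1) + (1*11)*(28 - 1*0) = -4 + 11*(28 + 0) = -4 + 11*28 = -4 + 308 = 304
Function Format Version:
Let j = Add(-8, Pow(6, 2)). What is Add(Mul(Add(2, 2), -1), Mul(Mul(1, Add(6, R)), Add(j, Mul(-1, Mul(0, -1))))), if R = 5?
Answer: 304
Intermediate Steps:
j = 28 (j = Add(-8, 36) = 28)
Add(Mul(Add(2, 2), -1), Mul(Mul(1, Add(6, R)), Add(j, Mul(-1, Mul(0, -1))))) = Add(Mul(Add(2, 2), -1), Mul(Mul(1, Add(6, 5)), Add(28, Mul(-1, Mul(0, -1))))) = Add(Mul(4, -1), Mul(Mul(1, 11), Add(28, Mul(-1, 0)))) = Add(-4, Mul(11, Add(28, 0))) = Add(-4, Mul(11, 28)) = Add(-4, 308) = 304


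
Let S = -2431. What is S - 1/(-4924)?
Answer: -11970243/4924 ≈ -2431.0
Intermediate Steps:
S - 1/(-4924) = -2431 - 1/(-4924) = -2431 - 1*(-1/4924) = -2431 + 1/4924 = -11970243/4924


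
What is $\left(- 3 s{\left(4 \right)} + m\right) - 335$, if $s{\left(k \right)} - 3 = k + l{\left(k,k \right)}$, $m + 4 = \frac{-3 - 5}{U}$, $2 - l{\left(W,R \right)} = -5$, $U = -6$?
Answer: $- \frac{1139}{3} \approx -379.67$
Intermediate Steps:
$l{\left(W,R \right)} = 7$ ($l{\left(W,R \right)} = 2 - -5 = 2 + 5 = 7$)
$m = - \frac{8}{3}$ ($m = -4 + \frac{-3 - 5}{-6} = -4 - - \frac{4}{3} = -4 + \frac{4}{3} = - \frac{8}{3} \approx -2.6667$)
$s{\left(k \right)} = 10 + k$ ($s{\left(k \right)} = 3 + \left(k + 7\right) = 3 + \left(7 + k\right) = 10 + k$)
$\left(- 3 s{\left(4 \right)} + m\right) - 335 = \left(- 3 \left(10 + 4\right) - \frac{8}{3}\right) - 335 = \left(\left(-3\right) 14 - \frac{8}{3}\right) - 335 = \left(-42 - \frac{8}{3}\right) - 335 = - \frac{134}{3} - 335 = - \frac{1139}{3}$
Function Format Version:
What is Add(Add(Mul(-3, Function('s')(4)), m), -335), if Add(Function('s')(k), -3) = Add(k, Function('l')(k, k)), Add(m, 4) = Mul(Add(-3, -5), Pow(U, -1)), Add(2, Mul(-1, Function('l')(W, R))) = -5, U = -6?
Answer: Rational(-1139, 3) ≈ -379.67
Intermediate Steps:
Function('l')(W, R) = 7 (Function('l')(W, R) = Add(2, Mul(-1, -5)) = Add(2, 5) = 7)
m = Rational(-8, 3) (m = Add(-4, Mul(Add(-3, -5), Pow(-6, -1))) = Add(-4, Mul(-8, Rational(-1, 6))) = Add(-4, Rational(4, 3)) = Rational(-8, 3) ≈ -2.6667)
Function('s')(k) = Add(10, k) (Function('s')(k) = Add(3, Add(k, 7)) = Add(3, Add(7, k)) = Add(10, k))
Add(Add(Mul(-3, Function('s')(4)), m), -335) = Add(Add(Mul(-3, Add(10, 4)), Rational(-8, 3)), -335) = Add(Add(Mul(-3, 14), Rational(-8, 3)), -335) = Add(Add(-42, Rational(-8, 3)), -335) = Add(Rational(-134, 3), -335) = Rational(-1139, 3)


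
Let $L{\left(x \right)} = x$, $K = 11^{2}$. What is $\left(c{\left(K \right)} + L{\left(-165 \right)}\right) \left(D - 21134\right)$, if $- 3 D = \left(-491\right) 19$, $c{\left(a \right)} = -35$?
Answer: $\frac{10814600}{3} \approx 3.6049 \cdot 10^{6}$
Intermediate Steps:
$K = 121$
$D = \frac{9329}{3}$ ($D = - \frac{\left(-491\right) 19}{3} = \left(- \frac{1}{3}\right) \left(-9329\right) = \frac{9329}{3} \approx 3109.7$)
$\left(c{\left(K \right)} + L{\left(-165 \right)}\right) \left(D - 21134\right) = \left(-35 - 165\right) \left(\frac{9329}{3} - 21134\right) = \left(-200\right) \left(- \frac{54073}{3}\right) = \frac{10814600}{3}$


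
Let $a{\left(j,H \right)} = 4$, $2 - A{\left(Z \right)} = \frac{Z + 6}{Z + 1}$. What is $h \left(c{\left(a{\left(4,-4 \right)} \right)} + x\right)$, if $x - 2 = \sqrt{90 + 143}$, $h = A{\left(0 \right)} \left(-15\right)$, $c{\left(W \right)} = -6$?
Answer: $-240 + 60 \sqrt{233} \approx 675.86$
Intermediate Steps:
$A{\left(Z \right)} = 2 - \frac{6 + Z}{1 + Z}$ ($A{\left(Z \right)} = 2 - \frac{Z + 6}{Z + 1} = 2 - \frac{6 + Z}{1 + Z}$)
$h = 60$ ($h = \frac{-4 + 0}{1 + 0} \left(-15\right) = 1^{-1} \left(-4\right) \left(-15\right) = 1 \left(-4\right) \left(-15\right) = \left(-4\right) \left(-15\right) = 60$)
$x = 2 + \sqrt{233}$ ($x = 2 + \sqrt{90 + 143} = 2 + \sqrt{233} \approx 17.264$)
$h \left(c{\left(a{\left(4,-4 \right)} \right)} + x\right) = 60 \left(-6 + \left(2 + \sqrt{233}\right)\right) = 60 \left(-4 + \sqrt{233}\right) = -240 + 60 \sqrt{233}$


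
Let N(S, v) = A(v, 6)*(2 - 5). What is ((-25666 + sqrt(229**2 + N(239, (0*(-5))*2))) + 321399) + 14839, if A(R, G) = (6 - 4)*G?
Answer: 310572 + sqrt(52405) ≈ 3.1080e+5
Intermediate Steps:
A(R, G) = 2*G
N(S, v) = -36 (N(S, v) = (2*6)*(2 - 5) = 12*(-3) = -36)
((-25666 + sqrt(229**2 + N(239, (0*(-5))*2))) + 321399) + 14839 = ((-25666 + sqrt(229**2 - 36)) + 321399) + 14839 = ((-25666 + sqrt(52441 - 36)) + 321399) + 14839 = ((-25666 + sqrt(52405)) + 321399) + 14839 = (295733 + sqrt(52405)) + 14839 = 310572 + sqrt(52405)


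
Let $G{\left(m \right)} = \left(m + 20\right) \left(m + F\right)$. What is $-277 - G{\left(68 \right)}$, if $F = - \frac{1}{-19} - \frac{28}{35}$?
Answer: $- \frac{588547}{95} \approx -6195.2$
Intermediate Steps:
$F = - \frac{71}{95}$ ($F = \left(-1\right) \left(- \frac{1}{19}\right) - \frac{4}{5} = \frac{1}{19} - \frac{4}{5} = - \frac{71}{95} \approx -0.74737$)
$G{\left(m \right)} = \left(20 + m\right) \left(- \frac{71}{95} + m\right)$ ($G{\left(m \right)} = \left(m + 20\right) \left(m - \frac{71}{95}\right) = \left(20 + m\right) \left(- \frac{71}{95} + m\right)$)
$-277 - G{\left(68 \right)} = -277 - \left(- \frac{284}{19} + 68^{2} + \frac{1829}{95} \cdot 68\right) = -277 - \left(- \frac{284}{19} + 4624 + \frac{124372}{95}\right) = -277 - \frac{562232}{95} = - \frac{588547}{95}$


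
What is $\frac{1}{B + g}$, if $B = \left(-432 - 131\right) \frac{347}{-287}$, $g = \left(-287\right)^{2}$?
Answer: $\frac{287}{23835264} \approx 1.2041 \cdot 10^{-5}$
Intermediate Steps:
$g = 82369$
$B = \frac{195361}{287}$ ($B = - 563 \cdot 347 \left(- \frac{1}{287}\right) = \left(-563\right) \left(- \frac{347}{287}\right) = \frac{195361}{287} \approx 680.7$)
$\frac{1}{B + g} = \frac{1}{\frac{195361}{287} + 82369} = \frac{1}{\frac{23835264}{287}} = \frac{287}{23835264}$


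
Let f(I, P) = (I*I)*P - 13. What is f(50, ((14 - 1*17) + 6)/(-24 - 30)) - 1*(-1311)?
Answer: 10432/9 ≈ 1159.1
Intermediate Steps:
f(I, P) = -13 + P*I**2 (f(I, P) = I**2*P - 13 = P*I**2 - 13 = -13 + P*I**2)
f(50, ((14 - 1*17) + 6)/(-24 - 30)) - 1*(-1311) = (-13 + (((14 - 1*17) + 6)/(-24 - 30))*50**2) - 1*(-1311) = (-13 + (((14 - 17) + 6)/(-54))*2500) + 1311 = (-13 + ((-3 + 6)*(-1/54))*2500) + 1311 = (-13 + (3*(-1/54))*2500) + 1311 = (-13 - 1/18*2500) + 1311 = (-13 - 1250/9) + 1311 = -1367/9 + 1311 = 10432/9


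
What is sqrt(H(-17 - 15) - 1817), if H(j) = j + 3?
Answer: I*sqrt(1846) ≈ 42.965*I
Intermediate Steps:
H(j) = 3 + j
sqrt(H(-17 - 15) - 1817) = sqrt((3 + (-17 - 15)) - 1817) = sqrt((3 - 32) - 1817) = sqrt(-29 - 1817) = sqrt(-1846) = I*sqrt(1846)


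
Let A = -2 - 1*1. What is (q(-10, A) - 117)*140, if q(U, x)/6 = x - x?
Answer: -16380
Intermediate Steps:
A = -3 (A = -2 - 1 = -3)
q(U, x) = 0 (q(U, x) = 6*(x - x) = 6*0 = 0)
(q(-10, A) - 117)*140 = (0 - 117)*140 = -117*140 = -16380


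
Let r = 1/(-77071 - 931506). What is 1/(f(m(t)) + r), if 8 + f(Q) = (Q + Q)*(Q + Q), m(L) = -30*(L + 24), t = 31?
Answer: 1008577/10983395461383 ≈ 9.1827e-8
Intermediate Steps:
m(L) = -720 - 30*L (m(L) = -30*(24 + L) = -720 - 30*L)
r = -1/1008577 (r = 1/(-1008577) = -1/1008577 ≈ -9.9150e-7)
f(Q) = -8 + 4*Q**2 (f(Q) = -8 + (Q + Q)*(Q + Q) = -8 + (2*Q)*(2*Q) = -8 + 4*Q**2)
1/(f(m(t)) + r) = 1/((-8 + 4*(-720 - 30*31)**2) - 1/1008577) = 1/((-8 + 4*(-720 - 930)**2) - 1/1008577) = 1/((-8 + 4*(-1650)**2) - 1/1008577) = 1/((-8 + 4*2722500) - 1/1008577) = 1/((-8 + 10890000) - 1/1008577) = 1/(10889992 - 1/1008577) = 1/(10983395461383/1008577) = 1008577/10983395461383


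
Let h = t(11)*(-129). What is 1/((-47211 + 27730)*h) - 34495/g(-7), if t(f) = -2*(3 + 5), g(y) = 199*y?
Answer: 198143143241/8001548016 ≈ 24.763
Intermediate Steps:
t(f) = -16 (t(f) = -2*8 = -16)
h = 2064 (h = -16*(-129) = 2064)
1/((-47211 + 27730)*h) - 34495/g(-7) = 1/((-47211 + 27730)*2064) - 34495/(199*(-7)) = (1/2064)/(-19481) - 34495/(-1393) = -1/19481*1/2064 - 34495*(-1/1393) = -1/40208784 + 34495/1393 = 198143143241/8001548016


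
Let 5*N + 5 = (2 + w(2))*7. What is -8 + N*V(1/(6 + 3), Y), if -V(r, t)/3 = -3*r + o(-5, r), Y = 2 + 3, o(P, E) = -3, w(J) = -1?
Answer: -4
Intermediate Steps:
Y = 5
V(r, t) = 9 + 9*r (V(r, t) = -3*(-3*r - 3) = -3*(-3 - 3*r) = 9 + 9*r)
N = ⅖ (N = -1 + ((2 - 1)*7)/5 = -1 + (1*7)/5 = -1 + (⅕)*7 = -1 + 7/5 = ⅖ ≈ 0.40000)
-8 + N*V(1/(6 + 3), Y) = -8 + 2*(9 + 9/(6 + 3))/5 = -8 + 2*(9 + 9/9)/5 = -8 + 2*(9 + 9*(⅑))/5 = -8 + 2*(9 + 1)/5 = -8 + (⅖)*10 = -8 + 4 = -4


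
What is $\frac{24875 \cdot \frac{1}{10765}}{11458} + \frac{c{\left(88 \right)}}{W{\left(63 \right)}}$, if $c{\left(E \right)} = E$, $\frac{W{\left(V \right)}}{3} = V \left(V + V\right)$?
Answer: $\frac{1144676581}{293734664118} \approx 0.003897$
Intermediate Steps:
$W{\left(V \right)} = 6 V^{2}$ ($W{\left(V \right)} = 3 V \left(V + V\right) = 3 V 2 V = 3 \cdot 2 V^{2} = 6 V^{2}$)
$\frac{24875 \cdot \frac{1}{10765}}{11458} + \frac{c{\left(88 \right)}}{W{\left(63 \right)}} = \frac{24875 \cdot \frac{1}{10765}}{11458} + \frac{88}{6 \cdot 63^{2}} = 24875 \cdot \frac{1}{10765} \cdot \frac{1}{11458} + \frac{88}{6 \cdot 3969} = \frac{4975}{2153} \cdot \frac{1}{11458} + \frac{88}{23814} = \frac{4975}{24669074} + 88 \cdot \frac{1}{23814} = \frac{4975}{24669074} + \frac{44}{11907} = \frac{1144676581}{293734664118}$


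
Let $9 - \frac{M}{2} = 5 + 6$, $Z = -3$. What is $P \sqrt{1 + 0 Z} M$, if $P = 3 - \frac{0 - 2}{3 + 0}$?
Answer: $- \frac{44}{3} \approx -14.667$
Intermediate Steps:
$M = -4$ ($M = 18 - 2 \left(5 + 6\right) = 18 - 22 = -4$)
$P = \frac{11}{3}$ ($P = 3 - - \frac{2}{3} = 3 + \frac{2}{3} = \frac{11}{3} \approx 3.6667$)
$P \sqrt{1 + 0 Z} M = \frac{11 \sqrt{1 + 0 \left(-3\right)}}{3} \left(-4\right) = \frac{11 \sqrt{1 + 0}}{3} \left(-4\right) = \frac{11 \sqrt{1}}{3} \left(-4\right) = \frac{11}{3} \cdot 1 \left(-4\right) = \frac{11}{3} \left(-4\right) = - \frac{44}{3}$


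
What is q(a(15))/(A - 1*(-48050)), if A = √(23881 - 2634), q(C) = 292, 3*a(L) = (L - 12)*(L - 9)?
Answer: 14030600/2308781253 - 292*√21247/2308781253 ≈ 0.0060586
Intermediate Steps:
a(L) = (-12 + L)*(-9 + L)/3 (a(L) = ((L - 12)*(L - 9))/3 = ((-12 + L)*(-9 + L))/3 = (-12 + L)*(-9 + L)/3)
A = √21247 ≈ 145.76
q(a(15))/(A - 1*(-48050)) = 292/(√21247 - 1*(-48050)) = 292/(√21247 + 48050) = 292/(48050 + √21247)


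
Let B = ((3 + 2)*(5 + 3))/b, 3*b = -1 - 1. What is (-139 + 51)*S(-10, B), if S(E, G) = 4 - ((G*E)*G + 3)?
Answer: -3168088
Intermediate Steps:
b = -2/3 (b = (-1 - 1)/3 = (1/3)*(-2) = -2/3 ≈ -0.66667)
B = -60 (B = ((3 + 2)*(5 + 3))/(-2/3) = (5*8)*(-3/2) = 40*(-3/2) = -60)
S(E, G) = 1 - E*G**2 (S(E, G) = 4 - ((E*G)*G + 3) = 4 - (E*G**2 + 3) = 4 - (3 + E*G**2) = 4 + (-3 - E*G**2) = 1 - E*G**2)
(-139 + 51)*S(-10, B) = (-139 + 51)*(1 - 1*(-10)*(-60)**2) = -88*(1 - 1*(-10)*3600) = -88*(1 + 36000) = -88*36001 = -3168088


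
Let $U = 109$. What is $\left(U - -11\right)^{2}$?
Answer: $14400$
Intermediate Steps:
$\left(U - -11\right)^{2} = \left(109 - -11\right)^{2} = \left(109 + 11\right)^{2} = 120^{2} = 14400$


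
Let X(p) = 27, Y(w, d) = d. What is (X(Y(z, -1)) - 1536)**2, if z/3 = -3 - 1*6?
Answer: 2277081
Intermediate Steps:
z = -27 (z = 3*(-3 - 1*6) = 3*(-3 - 6) = 3*(-9) = -27)
(X(Y(z, -1)) - 1536)**2 = (27 - 1536)**2 = (-1509)**2 = 2277081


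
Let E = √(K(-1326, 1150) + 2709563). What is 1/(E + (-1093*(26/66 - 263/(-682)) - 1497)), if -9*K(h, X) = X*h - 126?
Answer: -81268422/91302961837 - 11532*√25911093/91302961837 ≈ -0.0015330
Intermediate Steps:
K(h, X) = 14 - X*h/9 (K(h, X) = -(X*h - 126)/9 = -(-126 + X*h)/9 = 14 - X*h/9)
E = √25911093/3 (E = √((14 - ⅑*1150*(-1326)) + 2709563) = √((14 + 508300/3) + 2709563) = √(508342/3 + 2709563) = √(8637031/3) = √25911093/3 ≈ 1696.8)
1/(E + (-1093*(26/66 - 263/(-682)) - 1497)) = 1/(√25911093/3 + (-1093*(26/66 - 263/(-682)) - 1497)) = 1/(√25911093/3 + (-1093*(26*(1/66) - 263*(-1/682)) - 1497)) = 1/(√25911093/3 + (-1093*(13/33 + 263/682) - 1497)) = 1/(√25911093/3 + (-1093*145/186 - 1497)) = 1/(√25911093/3 + (-158485/186 - 1497)) = 1/(√25911093/3 - 436927/186) = 1/(-436927/186 + √25911093/3)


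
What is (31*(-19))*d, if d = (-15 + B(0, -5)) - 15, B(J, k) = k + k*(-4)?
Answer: 8835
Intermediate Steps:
B(J, k) = -3*k (B(J, k) = k - 4*k = -3*k)
d = -15 (d = (-15 - 3*(-5)) - 15 = (-15 + 15) - 15 = 0 - 15 = -15)
(31*(-19))*d = (31*(-19))*(-15) = -589*(-15) = 8835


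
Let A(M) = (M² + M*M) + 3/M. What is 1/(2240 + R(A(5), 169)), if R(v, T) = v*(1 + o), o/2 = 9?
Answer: 5/16007 ≈ 0.00031236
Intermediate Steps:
o = 18 (o = 2*9 = 18)
A(M) = 2*M² + 3/M (A(M) = (M² + M²) + 3/M = 2*M² + 3/M)
R(v, T) = 19*v (R(v, T) = v*(1 + 18) = v*19 = 19*v)
1/(2240 + R(A(5), 169)) = 1/(2240 + 19*((3 + 2*5³)/5)) = 1/(2240 + 19*((3 + 2*125)/5)) = 1/(2240 + 19*((3 + 250)/5)) = 1/(2240 + 19*((⅕)*253)) = 1/(2240 + 19*(253/5)) = 1/(2240 + 4807/5) = 1/(16007/5) = 5/16007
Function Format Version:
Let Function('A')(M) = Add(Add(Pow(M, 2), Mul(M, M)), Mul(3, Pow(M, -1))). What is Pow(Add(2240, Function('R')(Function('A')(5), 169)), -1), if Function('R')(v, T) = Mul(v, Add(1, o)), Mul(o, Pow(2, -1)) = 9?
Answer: Rational(5, 16007) ≈ 0.00031236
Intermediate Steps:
o = 18 (o = Mul(2, 9) = 18)
Function('A')(M) = Add(Mul(2, Pow(M, 2)), Mul(3, Pow(M, -1))) (Function('A')(M) = Add(Add(Pow(M, 2), Pow(M, 2)), Mul(3, Pow(M, -1))) = Add(Mul(2, Pow(M, 2)), Mul(3, Pow(M, -1))))
Function('R')(v, T) = Mul(19, v) (Function('R')(v, T) = Mul(v, Add(1, 18)) = Mul(v, 19) = Mul(19, v))
Pow(Add(2240, Function('R')(Function('A')(5), 169)), -1) = Pow(Add(2240, Mul(19, Mul(Pow(5, -1), Add(3, Mul(2, Pow(5, 3)))))), -1) = Pow(Add(2240, Mul(19, Mul(Rational(1, 5), Add(3, Mul(2, 125))))), -1) = Pow(Add(2240, Mul(19, Mul(Rational(1, 5), Add(3, 250)))), -1) = Pow(Add(2240, Mul(19, Mul(Rational(1, 5), 253))), -1) = Pow(Add(2240, Mul(19, Rational(253, 5))), -1) = Pow(Add(2240, Rational(4807, 5)), -1) = Pow(Rational(16007, 5), -1) = Rational(5, 16007)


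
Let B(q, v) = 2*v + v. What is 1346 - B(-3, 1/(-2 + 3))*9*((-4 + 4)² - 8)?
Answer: 1562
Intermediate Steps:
B(q, v) = 3*v
1346 - B(-3, 1/(-2 + 3))*9*((-4 + 4)² - 8) = 1346 - 3/(-2 + 3)*9*((-4 + 4)² - 8) = 1346 - 3/1*9*(0² - 8) = 1346 - 3*1*9*(0 - 8) = 1346 - 3*9*(-8) = 1346 - 3*(-72) = 1346 - 1*(-216) = 1346 + 216 = 1562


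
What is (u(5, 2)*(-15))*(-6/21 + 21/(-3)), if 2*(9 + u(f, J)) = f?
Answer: -9945/14 ≈ -710.36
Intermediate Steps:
u(f, J) = -9 + f/2
(u(5, 2)*(-15))*(-6/21 + 21/(-3)) = ((-9 + (½)*5)*(-15))*(-6/21 + 21/(-3)) = ((-9 + 5/2)*(-15))*(-6*1/21 + 21*(-⅓)) = (-13/2*(-15))*(-2/7 - 7) = (195/2)*(-51/7) = -9945/14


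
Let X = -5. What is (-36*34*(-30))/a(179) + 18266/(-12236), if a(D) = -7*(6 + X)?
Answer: -4586059/874 ≈ -5247.2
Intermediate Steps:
a(D) = -7 (a(D) = -7*(6 - 5) = -7*1 = -7)
(-36*34*(-30))/a(179) + 18266/(-12236) = (-36*34*(-30))/(-7) + 18266/(-12236) = -1224*(-30)*(-1/7) + 18266*(-1/12236) = 36720*(-1/7) - 9133/6118 = -36720/7 - 9133/6118 = -4586059/874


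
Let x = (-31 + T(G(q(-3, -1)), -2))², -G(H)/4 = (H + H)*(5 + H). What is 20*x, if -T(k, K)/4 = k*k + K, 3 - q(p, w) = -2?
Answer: 8192588810580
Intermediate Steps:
q(p, w) = 5 (q(p, w) = 3 - 1*(-2) = 3 + 2 = 5)
G(H) = -8*H*(5 + H) (G(H) = -4*(H + H)*(5 + H) = -4*2*H*(5 + H) = -8*H*(5 + H))
T(k, K) = -4*K - 4*k² (T(k, K) = -4*(k*k + K) = -4*(k² + K) = -4*(K + k²) = -4*K - 4*k²)
x = 409629440529 (x = (-31 + (-4*(-2) - 4*1600*(5 + 5)²))² = (-31 + (8 - 4*(-8*5*10)²))² = (-31 + (8 - 4*(-400)²))² = (-31 + (8 - 4*160000))² = (-31 + (8 - 640000))² = (-31 - 639992)² = (-640023)² = 409629440529)
20*x = 20*409629440529 = 8192588810580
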